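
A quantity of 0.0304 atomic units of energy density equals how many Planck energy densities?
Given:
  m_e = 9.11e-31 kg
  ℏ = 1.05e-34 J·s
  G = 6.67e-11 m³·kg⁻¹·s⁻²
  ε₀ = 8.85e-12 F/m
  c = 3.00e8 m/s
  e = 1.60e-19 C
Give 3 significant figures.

1.96e-102

atomic unit of energy density: u_au = E_h/a₀³ = m_e⁴e¹⁰/((4πε₀)⁵ℏ⁸) = 3.01e13 J/m³
Planck energy density: u_P = c⁷/(ℏG²) = 4.68e113 J/m³
0.0304 × 3.01e13 / 4.68e113 = 1.96e-102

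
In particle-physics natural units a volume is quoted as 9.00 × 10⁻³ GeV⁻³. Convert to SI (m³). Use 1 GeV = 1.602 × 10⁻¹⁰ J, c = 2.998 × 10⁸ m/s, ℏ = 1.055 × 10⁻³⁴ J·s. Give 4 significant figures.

6.926 × 10⁻⁵⁰ m³

Volume is [L]³ = [E]⁻³·(ℏc)³.
1 GeV⁻³ → (ℏc)³ × (1 GeV in J)⁻³ = 7.696 × 10⁻⁴⁸ m³.
Result: 9.00 × 10⁻³ × 7.696 × 10⁻⁴⁸ = 6.926 × 10⁻⁵⁰ m³.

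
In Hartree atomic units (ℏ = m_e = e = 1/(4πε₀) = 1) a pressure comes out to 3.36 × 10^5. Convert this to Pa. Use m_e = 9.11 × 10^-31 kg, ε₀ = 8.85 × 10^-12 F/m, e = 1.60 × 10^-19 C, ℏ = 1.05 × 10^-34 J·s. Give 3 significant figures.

1.01 × 10^19 Pa

One atomic unit of pressure: P_au = E_h/a₀³ = m_e⁴e¹⁰/((4πε₀)⁵ℏ⁸) = 3.01 × 10^13 Pa.
3.36 × 10^5 × 3.01 × 10^13 Pa = 1.01 × 10^19 Pa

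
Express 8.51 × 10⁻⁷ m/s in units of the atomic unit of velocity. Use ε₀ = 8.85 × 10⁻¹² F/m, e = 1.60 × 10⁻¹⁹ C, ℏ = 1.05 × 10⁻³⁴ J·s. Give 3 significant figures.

atomic unit of velocity: v_au = e²/(4πε₀ℏ) = 2.19 × 10⁶ m/s.
8.51 × 10⁻⁷ / 2.19 × 10⁶ = 3.88 × 10⁻¹³

3.88 × 10⁻¹³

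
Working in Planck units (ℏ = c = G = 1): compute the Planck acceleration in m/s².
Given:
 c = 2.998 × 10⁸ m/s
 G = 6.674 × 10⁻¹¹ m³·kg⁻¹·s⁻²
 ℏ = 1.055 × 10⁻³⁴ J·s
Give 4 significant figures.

5.560 × 10⁵¹ m/s²

The unique combination of the constants set to 1 with dimensions of acceleration is a_P = √(c⁷/(ℏG)).
  = √(3.092 × 10¹⁰³)
  = 5.560 × 10⁵¹ m/s²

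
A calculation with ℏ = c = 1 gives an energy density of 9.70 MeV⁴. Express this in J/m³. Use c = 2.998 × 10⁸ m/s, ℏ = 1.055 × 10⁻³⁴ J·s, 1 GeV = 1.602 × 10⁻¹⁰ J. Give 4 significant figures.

2.019 × 10²⁶ J/m³

[E]/[L]³ = [E]⁴/(ℏc)³; restore (ℏc)⁻³.
1 GeV⁴ → 1/(ℏc)³ × (1 GeV in J)⁴ = 2.082 × 10³⁷ J/m³.
Convert the energy scale: 9.70 MeV⁴ = 9.70 × 10⁻¹² GeV⁴.
Result: 9.70 × 10⁻¹² × 2.082 × 10³⁷ = 2.019 × 10²⁶ J/m³.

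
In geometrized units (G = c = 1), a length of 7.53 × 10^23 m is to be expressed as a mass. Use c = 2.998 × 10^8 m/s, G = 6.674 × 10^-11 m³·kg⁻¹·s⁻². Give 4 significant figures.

Length → mass via c²/G.
7.53 × 10^23 m × (c²/G) = 1.014 × 10^51 kg

1.014 × 10^51 kg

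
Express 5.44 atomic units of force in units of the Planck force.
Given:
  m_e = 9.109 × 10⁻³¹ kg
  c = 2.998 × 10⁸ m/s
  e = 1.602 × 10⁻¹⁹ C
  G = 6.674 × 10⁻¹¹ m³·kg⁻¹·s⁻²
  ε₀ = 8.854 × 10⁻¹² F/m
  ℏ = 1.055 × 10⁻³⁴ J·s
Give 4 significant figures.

3.694 × 10⁻⁵¹

atomic unit of force: F_au = E_h/a₀ = m_e²e⁶/((4πε₀)³ℏ⁴) = 8.220 × 10⁻⁸ N
Planck force: F_P = c⁴/G = 1.210 × 10⁴⁴ N
5.44 × 8.220 × 10⁻⁸ / 1.210 × 10⁴⁴ = 3.694 × 10⁻⁵¹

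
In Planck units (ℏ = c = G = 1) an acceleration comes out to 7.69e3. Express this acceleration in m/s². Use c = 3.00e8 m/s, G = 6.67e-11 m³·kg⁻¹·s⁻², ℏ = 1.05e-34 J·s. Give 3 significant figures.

4.30e55 m/s²

One Planck acceleration: a_P = √(c⁷/(ℏG)) = 5.59e51 m/s².
7.69e3 × 5.59e51 m/s² = 4.30e55 m/s²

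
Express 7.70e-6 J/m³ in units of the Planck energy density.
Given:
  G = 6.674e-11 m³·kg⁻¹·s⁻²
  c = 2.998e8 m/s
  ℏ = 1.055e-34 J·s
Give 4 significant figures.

1.662e-119

Planck energy density: u_P = c⁷/(ℏG²) = 4.632e113 J/m³.
7.70e-6 / 4.632e113 = 1.662e-119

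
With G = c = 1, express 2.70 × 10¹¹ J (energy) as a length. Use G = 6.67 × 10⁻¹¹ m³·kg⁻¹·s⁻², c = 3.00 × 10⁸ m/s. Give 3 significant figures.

2.22 × 10⁻³³ m

Energy → length via G/c⁴.
2.70 × 10¹¹ J × (G/c⁴) = 2.22 × 10⁻³³ m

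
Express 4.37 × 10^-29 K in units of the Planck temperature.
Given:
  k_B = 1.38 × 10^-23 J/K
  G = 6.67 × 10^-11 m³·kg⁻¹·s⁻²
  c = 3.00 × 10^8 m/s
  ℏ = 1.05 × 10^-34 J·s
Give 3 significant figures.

3.08 × 10^-61

Planck temperature: T_P = √(ℏc⁵/G) / k_B = 1.42 × 10^32 K.
4.37 × 10^-29 / 1.42 × 10^32 = 3.08 × 10^-61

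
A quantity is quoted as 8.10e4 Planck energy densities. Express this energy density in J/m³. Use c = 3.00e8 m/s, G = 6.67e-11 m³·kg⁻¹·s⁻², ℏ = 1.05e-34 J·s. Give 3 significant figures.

3.79e118 J/m³

One Planck energy density: u_P = c⁷/(ℏG²) = 4.68e113 J/m³.
8.10e4 × 4.68e113 J/m³ = 3.79e118 J/m³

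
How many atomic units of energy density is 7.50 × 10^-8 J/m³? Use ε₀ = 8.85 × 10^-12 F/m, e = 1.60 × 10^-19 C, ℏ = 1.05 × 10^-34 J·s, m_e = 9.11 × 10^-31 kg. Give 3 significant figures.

2.49 × 10^-21

atomic unit of energy density: u_au = E_h/a₀³ = m_e⁴e¹⁰/((4πε₀)⁵ℏ⁸) = 3.01 × 10^13 J/m³.
7.50 × 10^-8 / 3.01 × 10^13 = 2.49 × 10^-21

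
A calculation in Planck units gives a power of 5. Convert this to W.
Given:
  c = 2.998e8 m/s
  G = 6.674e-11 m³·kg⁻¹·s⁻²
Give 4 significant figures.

One Planck power: P_P = c⁵/G = 3.629e52 W.
5 × 3.629e52 W = 1.814e53 W

1.814e53 W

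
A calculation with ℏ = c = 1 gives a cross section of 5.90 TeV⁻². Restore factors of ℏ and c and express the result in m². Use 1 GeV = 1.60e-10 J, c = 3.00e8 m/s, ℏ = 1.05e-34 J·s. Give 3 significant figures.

Area is [L]² = [E]⁻²·(ℏc)²; restore (ℏc)².
1 GeV⁻² → (ℏc)² × (1 GeV in J)⁻² = 3.88e-32 m².
Convert the energy scale: 5.90 TeV⁻² = 5.90e-6 GeV⁻².
Result: 5.90e-6 × 3.88e-32 = 2.29e-37 m².

2.29e-37 m²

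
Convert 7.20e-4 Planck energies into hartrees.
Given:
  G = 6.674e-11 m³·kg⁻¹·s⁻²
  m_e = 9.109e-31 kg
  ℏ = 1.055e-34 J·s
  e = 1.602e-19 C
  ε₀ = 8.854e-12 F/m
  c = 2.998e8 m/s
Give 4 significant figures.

3.235e23

Planck energy: E_P = √(ℏc⁵/G) = 1.957e9 J
hartree: E_h = m_e e⁴/(4πε₀ℏ)² = 4.354e-18 J
7.20e-4 × 1.957e9 / 4.354e-18 = 3.235e23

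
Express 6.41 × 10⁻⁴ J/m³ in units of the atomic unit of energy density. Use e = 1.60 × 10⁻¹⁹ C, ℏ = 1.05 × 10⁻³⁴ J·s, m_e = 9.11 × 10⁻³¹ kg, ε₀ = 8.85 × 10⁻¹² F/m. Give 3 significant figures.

atomic unit of energy density: u_au = E_h/a₀³ = m_e⁴e¹⁰/((4πε₀)⁵ℏ⁸) = 3.01 × 10¹³ J/m³.
6.41 × 10⁻⁴ / 3.01 × 10¹³ = 2.13 × 10⁻¹⁷

2.13 × 10⁻¹⁷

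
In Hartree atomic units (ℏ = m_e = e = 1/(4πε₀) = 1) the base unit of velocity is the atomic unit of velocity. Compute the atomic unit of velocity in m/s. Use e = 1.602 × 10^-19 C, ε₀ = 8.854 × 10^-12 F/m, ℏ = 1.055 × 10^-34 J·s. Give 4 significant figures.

2.186 × 10^6 m/s

v_au = e²/(4πε₀ℏ)
  = 2.566 × 10^-38 / 1.174 × 10^-44
  = 2.186 × 10^6 m/s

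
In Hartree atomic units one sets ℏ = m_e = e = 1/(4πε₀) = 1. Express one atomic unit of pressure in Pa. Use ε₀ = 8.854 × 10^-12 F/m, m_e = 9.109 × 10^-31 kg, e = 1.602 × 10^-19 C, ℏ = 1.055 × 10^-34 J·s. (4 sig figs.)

P_au = E_h/a₀³ = m_e⁴e¹⁰/((4πε₀)⁵ℏ⁸)
E_h = 4.354 × 10^-18 J
a₀ = 5.297 × 10^-11 m
E_h/a₀³ = 2.929 × 10^13 Pa

2.929 × 10^13 Pa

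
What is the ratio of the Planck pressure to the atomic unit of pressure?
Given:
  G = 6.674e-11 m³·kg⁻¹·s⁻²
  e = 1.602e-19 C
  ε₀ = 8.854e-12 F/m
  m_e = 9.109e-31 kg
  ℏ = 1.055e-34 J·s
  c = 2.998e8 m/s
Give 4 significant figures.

1.581e100

Planck pressure: p_P = c⁷/(ℏG²) = 4.632e113 Pa
atomic unit of pressure: P_au = E_h/a₀³ = m_e⁴e¹⁰/((4πε₀)⁵ℏ⁸) = 2.929e13 Pa
ratio = 4.632e113 / 2.929e13 = 1.581e100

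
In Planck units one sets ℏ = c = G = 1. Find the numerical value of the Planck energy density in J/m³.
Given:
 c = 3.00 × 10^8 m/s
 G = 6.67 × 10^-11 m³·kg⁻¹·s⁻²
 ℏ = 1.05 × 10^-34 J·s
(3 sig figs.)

u_P = c⁷/(ℏG²)
  = 2.19 × 10^59 / 4.67 × 10^-55
  = 4.68 × 10^113 J/m³

4.68 × 10^113 J/m³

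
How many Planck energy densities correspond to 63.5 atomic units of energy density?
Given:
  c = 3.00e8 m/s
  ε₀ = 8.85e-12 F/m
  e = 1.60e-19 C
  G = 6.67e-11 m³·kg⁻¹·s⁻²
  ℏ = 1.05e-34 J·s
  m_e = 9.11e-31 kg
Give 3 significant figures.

atomic unit of energy density: u_au = E_h/a₀³ = m_e⁴e¹⁰/((4πε₀)⁵ℏ⁸) = 3.01e13 J/m³
Planck energy density: u_P = c⁷/(ℏG²) = 4.68e113 J/m³
63.5 × 3.01e13 / 4.68e113 = 4.09e-99

4.09e-99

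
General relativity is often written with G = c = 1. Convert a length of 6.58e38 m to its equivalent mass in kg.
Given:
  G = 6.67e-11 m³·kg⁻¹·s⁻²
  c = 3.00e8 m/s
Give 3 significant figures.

8.88e65 kg

Length → mass via c²/G.
6.58e38 m × (c²/G) = 8.88e65 kg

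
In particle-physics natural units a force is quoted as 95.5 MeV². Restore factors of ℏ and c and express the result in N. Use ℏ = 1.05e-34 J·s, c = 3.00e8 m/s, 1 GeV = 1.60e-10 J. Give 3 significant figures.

Force is [E]/[L] = [E]²/(ℏc); restore (ℏc)⁻¹.
1 GeV² → 1/(ℏc) × (1 GeV in J)² = 8.13e5 N.
Convert the energy scale: 95.5 MeV² = 9.55e-5 GeV².
Result: 9.55e-5 × 8.13e5 = 77.6 N.

77.6 N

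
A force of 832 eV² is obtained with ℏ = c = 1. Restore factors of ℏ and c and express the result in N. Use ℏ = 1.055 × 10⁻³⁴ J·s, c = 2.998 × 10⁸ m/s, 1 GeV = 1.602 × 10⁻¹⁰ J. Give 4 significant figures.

Force is [E]/[L] = [E]²/(ℏc); restore (ℏc)⁻¹.
1 GeV² → 1/(ℏc) × (1 GeV in J)² = 8.114 × 10⁵ N.
Convert the energy scale: 832 eV² = 8.32 × 10⁻¹⁶ GeV².
Result: 8.32 × 10⁻¹⁶ × 8.114 × 10⁵ = 6.751 × 10⁻¹⁰ N.

6.751 × 10⁻¹⁰ N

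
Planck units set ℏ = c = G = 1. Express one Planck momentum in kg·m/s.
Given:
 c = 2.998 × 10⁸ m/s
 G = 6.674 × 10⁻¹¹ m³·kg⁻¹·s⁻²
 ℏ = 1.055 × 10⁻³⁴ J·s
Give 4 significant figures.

The unique combination of the constants set to 1 with dimensions of momentum is p_P = √(ℏc³/G).
  = √(42.60)
  = 6.527 kg·m/s

6.527 kg·m/s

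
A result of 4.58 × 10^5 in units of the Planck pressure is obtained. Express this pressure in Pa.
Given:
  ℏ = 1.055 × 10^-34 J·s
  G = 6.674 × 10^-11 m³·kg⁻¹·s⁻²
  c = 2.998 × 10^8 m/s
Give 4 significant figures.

2.122 × 10^119 Pa

One Planck pressure: p_P = c⁷/(ℏG²) = 4.632 × 10^113 Pa.
4.58 × 10^5 × 4.632 × 10^113 Pa = 2.122 × 10^119 Pa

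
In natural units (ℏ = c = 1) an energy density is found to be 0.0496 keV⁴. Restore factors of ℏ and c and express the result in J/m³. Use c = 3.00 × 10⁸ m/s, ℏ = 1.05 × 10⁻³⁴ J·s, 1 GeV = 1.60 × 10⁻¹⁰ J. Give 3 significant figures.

[E]/[L]³ = [E]⁴/(ℏc)³; restore (ℏc)⁻³.
1 GeV⁴ → 1/(ℏc)³ × (1 GeV in J)⁴ = 2.10 × 10³⁷ J/m³.
Convert the energy scale: 0.0496 keV⁴ = 4.96 × 10⁻²⁶ GeV⁴.
Result: 4.96 × 10⁻²⁶ × 2.10 × 10³⁷ = 1.04 × 10¹² J/m³.

1.04 × 10¹² J/m³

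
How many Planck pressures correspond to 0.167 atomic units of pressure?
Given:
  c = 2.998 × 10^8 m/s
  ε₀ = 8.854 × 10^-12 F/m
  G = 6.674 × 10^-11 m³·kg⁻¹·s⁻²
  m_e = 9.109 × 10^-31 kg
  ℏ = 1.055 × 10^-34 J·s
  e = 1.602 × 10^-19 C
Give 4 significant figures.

1.056 × 10^-101

atomic unit of pressure: P_au = E_h/a₀³ = m_e⁴e¹⁰/((4πε₀)⁵ℏ⁸) = 2.929 × 10^13 Pa
Planck pressure: p_P = c⁷/(ℏG²) = 4.632 × 10^113 Pa
0.167 × 2.929 × 10^13 / 4.632 × 10^113 = 1.056 × 10^-101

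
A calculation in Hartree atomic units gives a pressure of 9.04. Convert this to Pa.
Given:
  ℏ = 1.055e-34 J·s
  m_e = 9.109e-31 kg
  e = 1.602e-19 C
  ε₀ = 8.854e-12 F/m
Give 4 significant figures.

2.648e14 Pa

One atomic unit of pressure: P_au = E_h/a₀³ = m_e⁴e¹⁰/((4πε₀)⁵ℏ⁸) = 2.929e13 Pa.
9.04 × 2.929e13 Pa = 2.648e14 Pa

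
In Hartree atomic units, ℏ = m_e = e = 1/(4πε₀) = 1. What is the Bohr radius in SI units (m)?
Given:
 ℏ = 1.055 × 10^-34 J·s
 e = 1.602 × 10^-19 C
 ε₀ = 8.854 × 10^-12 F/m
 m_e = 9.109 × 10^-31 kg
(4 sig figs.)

From ℏ = m_e = e = 1/(4πε₀) = 1 the length scale is a₀ = 4πε₀ℏ²/(m_e e²).
  = 1.238 × 10^-78 / 2.338 × 10^-68
  = 5.297 × 10^-11 m

5.297 × 10^-11 m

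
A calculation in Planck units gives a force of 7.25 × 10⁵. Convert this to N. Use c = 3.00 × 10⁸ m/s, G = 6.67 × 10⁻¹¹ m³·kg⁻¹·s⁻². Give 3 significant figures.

8.80 × 10⁴⁹ N

One Planck force: F_P = c⁴/G = 1.21 × 10⁴⁴ N.
7.25 × 10⁵ × 1.21 × 10⁴⁴ N = 8.80 × 10⁴⁹ N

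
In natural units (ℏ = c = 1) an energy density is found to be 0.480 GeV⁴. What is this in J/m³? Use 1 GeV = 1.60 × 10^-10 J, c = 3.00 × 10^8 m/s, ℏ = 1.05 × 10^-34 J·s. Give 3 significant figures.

1.01 × 10^37 J/m³

[E]/[L]³ = [E]⁴/(ℏc)³; restore (ℏc)⁻³.
1 GeV⁴ → 1/(ℏc)³ × (1 GeV in J)⁴ = 2.10 × 10^37 J/m³.
Result: 0.480 × 2.10 × 10^37 = 1.01 × 10^37 J/m³.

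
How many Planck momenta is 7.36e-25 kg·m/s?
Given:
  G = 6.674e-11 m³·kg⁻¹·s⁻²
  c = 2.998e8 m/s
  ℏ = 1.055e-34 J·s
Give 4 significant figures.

Planck momentum: p_P = √(ℏc³/G) = 6.527 kg·m/s.
7.36e-25 / 6.527 = 1.128e-25

1.128e-25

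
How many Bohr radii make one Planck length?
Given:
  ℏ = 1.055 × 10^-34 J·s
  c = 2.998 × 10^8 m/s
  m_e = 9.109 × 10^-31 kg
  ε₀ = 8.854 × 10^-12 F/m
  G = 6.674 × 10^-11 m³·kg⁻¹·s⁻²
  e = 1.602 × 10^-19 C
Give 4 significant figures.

3.051 × 10^-25

Planck length: ℓ_P = √(ℏG/c³) = 1.616 × 10^-35 m
Bohr radius: a₀ = 4πε₀ℏ²/(m_e e²) = 5.297 × 10^-11 m
ratio = 1.616 × 10^-35 / 5.297 × 10^-11 = 3.051 × 10^-25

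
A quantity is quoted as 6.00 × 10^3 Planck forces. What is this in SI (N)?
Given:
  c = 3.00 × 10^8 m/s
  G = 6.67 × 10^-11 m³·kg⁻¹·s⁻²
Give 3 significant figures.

7.29 × 10^47 N

One Planck force: F_P = c⁴/G = 1.21 × 10^44 N.
6.00 × 10^3 × 1.21 × 10^44 N = 7.29 × 10^47 N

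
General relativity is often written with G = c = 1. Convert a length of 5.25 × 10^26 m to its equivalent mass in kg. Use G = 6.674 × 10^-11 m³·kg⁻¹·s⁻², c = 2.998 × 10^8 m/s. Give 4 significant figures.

7.070 × 10^53 kg

Length → mass via c²/G.
5.25 × 10^26 m × (c²/G) = 7.070 × 10^53 kg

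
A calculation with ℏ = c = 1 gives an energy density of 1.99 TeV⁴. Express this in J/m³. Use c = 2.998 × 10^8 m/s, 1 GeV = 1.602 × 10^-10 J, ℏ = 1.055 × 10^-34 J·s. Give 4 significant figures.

4.142 × 10^49 J/m³

[E]/[L]³ = [E]⁴/(ℏc)³; restore (ℏc)⁻³.
1 GeV⁴ → 1/(ℏc)³ × (1 GeV in J)⁴ = 2.082 × 10^37 J/m³.
Convert the energy scale: 1.99 TeV⁴ = 1.99 × 10^12 GeV⁴.
Result: 1.99 × 10^12 × 2.082 × 10^37 = 4.142 × 10^49 J/m³.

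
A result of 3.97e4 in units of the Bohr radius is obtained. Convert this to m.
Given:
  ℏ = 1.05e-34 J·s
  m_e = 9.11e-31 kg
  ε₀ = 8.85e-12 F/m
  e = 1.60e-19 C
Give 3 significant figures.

One Bohr radius: a₀ = 4πε₀ℏ²/(m_e e²) = 5.26e-11 m.
3.97e4 × 5.26e-11 m = 2.09e-6 m

2.09e-6 m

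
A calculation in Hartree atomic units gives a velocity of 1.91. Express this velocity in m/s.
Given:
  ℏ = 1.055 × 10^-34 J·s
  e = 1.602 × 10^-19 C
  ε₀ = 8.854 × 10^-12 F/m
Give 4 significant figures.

4.176 × 10^6 m/s

One atomic unit of velocity: v_au = e²/(4πε₀ℏ) = 2.186 × 10^6 m/s.
1.91 × 2.186 × 10^6 m/s = 4.176 × 10^6 m/s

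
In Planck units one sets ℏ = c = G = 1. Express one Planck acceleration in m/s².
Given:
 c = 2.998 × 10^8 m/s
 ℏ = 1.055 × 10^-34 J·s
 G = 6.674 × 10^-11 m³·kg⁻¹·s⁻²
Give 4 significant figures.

a_P = √(c⁷/(ℏG))
  = √(3.092 × 10^103)
  = 5.560 × 10^51 m/s²

5.560 × 10^51 m/s²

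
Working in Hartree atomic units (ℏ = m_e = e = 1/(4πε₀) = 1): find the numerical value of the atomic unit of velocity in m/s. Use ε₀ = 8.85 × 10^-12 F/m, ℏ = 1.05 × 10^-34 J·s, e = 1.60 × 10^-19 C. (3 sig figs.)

The unique combination of the constants set to 1 with dimensions of velocity is v_au = e²/(4πε₀ℏ).
  = 2.56 × 10^-38 / 1.17 × 10^-44
  = 2.19 × 10^6 m/s

2.19 × 10^6 m/s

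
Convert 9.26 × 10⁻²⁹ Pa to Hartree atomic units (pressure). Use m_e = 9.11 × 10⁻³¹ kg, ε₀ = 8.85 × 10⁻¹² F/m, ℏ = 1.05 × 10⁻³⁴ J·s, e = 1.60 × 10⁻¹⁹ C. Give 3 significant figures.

atomic unit of pressure: P_au = E_h/a₀³ = m_e⁴e¹⁰/((4πε₀)⁵ℏ⁸) = 3.01 × 10¹³ Pa.
9.26 × 10⁻²⁹ / 3.01 × 10¹³ = 3.07 × 10⁻⁴²

3.07 × 10⁻⁴²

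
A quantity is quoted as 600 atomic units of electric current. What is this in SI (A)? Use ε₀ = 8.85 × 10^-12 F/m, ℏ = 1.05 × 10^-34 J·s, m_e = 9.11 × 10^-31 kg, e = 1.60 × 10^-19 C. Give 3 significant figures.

4 A

One atomic unit of electric current: I_au = e E_h/ℏ = m_e e⁵/((4πε₀)²ℏ³) = 6.67 × 10^-3 A.
600 × 6.67 × 10^-3 A = 4 A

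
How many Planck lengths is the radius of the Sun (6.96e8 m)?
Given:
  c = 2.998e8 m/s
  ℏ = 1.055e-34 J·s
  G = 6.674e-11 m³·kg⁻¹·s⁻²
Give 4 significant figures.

Planck length: ℓ_P = √(ℏG/c³) = 1.616e-35 m.
6.96e8 / 1.616e-35 = 4.306e43

4.306e43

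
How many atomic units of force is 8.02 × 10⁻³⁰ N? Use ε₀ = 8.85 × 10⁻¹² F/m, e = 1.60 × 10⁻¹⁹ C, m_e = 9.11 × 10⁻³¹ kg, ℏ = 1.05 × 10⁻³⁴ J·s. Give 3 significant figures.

atomic unit of force: F_au = E_h/a₀ = m_e²e⁶/((4πε₀)³ℏ⁴) = 8.33 × 10⁻⁸ N.
8.02 × 10⁻³⁰ / 8.33 × 10⁻⁸ = 9.63 × 10⁻²³

9.63 × 10⁻²³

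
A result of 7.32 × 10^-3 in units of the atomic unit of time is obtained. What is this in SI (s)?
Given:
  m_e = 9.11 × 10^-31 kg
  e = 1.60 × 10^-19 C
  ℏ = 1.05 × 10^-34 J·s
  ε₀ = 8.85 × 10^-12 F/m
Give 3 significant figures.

One atomic unit of time: τ_au = (4πε₀)²ℏ³/(m_e e⁴) = 2.40 × 10^-17 s.
7.32 × 10^-3 × 2.40 × 10^-17 s = 1.76 × 10^-19 s

1.76 × 10^-19 s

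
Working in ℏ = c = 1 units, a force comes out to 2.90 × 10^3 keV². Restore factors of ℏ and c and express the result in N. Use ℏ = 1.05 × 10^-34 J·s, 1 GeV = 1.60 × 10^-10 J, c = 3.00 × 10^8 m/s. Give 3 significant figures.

2.36 × 10^-3 N

Force is [E]/[L] = [E]²/(ℏc); restore (ℏc)⁻¹.
1 GeV² → 1/(ℏc) × (1 GeV in J)² = 8.13 × 10^5 N.
Convert the energy scale: 2.90 × 10^3 keV² = 2.90 × 10^-9 GeV².
Result: 2.90 × 10^-9 × 8.13 × 10^5 = 2.36 × 10^-3 N.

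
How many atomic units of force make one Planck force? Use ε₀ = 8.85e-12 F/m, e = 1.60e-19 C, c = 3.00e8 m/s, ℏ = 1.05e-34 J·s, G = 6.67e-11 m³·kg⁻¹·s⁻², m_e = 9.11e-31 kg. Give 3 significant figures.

1.46e51

Planck force: F_P = c⁴/G = 1.21e44 N
atomic unit of force: F_au = E_h/a₀ = m_e²e⁶/((4πε₀)³ℏ⁴) = 8.33e-8 N
ratio = 1.21e44 / 8.33e-8 = 1.46e51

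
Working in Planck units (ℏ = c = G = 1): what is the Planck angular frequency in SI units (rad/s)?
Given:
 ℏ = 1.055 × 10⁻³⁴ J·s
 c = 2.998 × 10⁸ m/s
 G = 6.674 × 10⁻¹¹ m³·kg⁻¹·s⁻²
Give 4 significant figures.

Dimensional analysis gives ω_P = √(c⁵/(ℏG)).
  = √(3.440 × 10⁸⁶)
  = 1.855 × 10⁴³ rad/s

1.855 × 10⁴³ rad/s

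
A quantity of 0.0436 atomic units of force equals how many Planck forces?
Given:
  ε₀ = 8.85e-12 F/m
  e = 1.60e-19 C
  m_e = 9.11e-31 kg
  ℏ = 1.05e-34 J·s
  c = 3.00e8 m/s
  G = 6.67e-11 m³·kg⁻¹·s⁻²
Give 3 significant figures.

atomic unit of force: F_au = E_h/a₀ = m_e²e⁶/((4πε₀)³ℏ⁴) = 8.33e-8 N
Planck force: F_P = c⁴/G = 1.21e44 N
0.0436 × 8.33e-8 / 1.21e44 = 2.99e-53

2.99e-53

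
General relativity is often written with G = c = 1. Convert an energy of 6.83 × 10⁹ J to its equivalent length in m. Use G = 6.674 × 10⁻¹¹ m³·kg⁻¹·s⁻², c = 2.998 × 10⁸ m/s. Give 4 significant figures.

Energy → length via G/c⁴.
6.83 × 10⁹ J × (G/c⁴) = 5.643 × 10⁻³⁵ m

5.643 × 10⁻³⁵ m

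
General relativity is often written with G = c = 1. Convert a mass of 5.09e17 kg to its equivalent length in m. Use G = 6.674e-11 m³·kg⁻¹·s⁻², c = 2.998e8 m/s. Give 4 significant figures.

3.780e-10 m

In G = c = 1 units mass has dimensions of length; the conversion factor is G/c².
5.09e17 kg × (G/c²) = 3.780e-10 m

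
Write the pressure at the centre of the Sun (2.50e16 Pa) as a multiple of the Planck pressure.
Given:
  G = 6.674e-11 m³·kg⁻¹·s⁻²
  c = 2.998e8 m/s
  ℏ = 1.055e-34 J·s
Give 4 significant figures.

5.397e-98

Planck pressure: p_P = c⁷/(ℏG²) = 4.632e113 Pa.
2.50e16 / 4.632e113 = 5.397e-98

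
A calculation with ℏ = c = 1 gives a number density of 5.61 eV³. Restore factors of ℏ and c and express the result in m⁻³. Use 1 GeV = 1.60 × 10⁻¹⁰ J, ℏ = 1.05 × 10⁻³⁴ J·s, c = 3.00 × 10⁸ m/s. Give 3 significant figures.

7.35 × 10²⁰ m⁻³

Number density is [L]⁻³ = [E]³/(ℏc)³.
1 GeV³ → 1/(ℏc)³ × (1 GeV in J)³ = 1.31 × 10⁴⁷ m⁻³.
Convert the energy scale: 5.61 eV³ = 5.61 × 10⁻²⁷ GeV³.
Result: 5.61 × 10⁻²⁷ × 1.31 × 10⁴⁷ = 7.35 × 10²⁰ m⁻³.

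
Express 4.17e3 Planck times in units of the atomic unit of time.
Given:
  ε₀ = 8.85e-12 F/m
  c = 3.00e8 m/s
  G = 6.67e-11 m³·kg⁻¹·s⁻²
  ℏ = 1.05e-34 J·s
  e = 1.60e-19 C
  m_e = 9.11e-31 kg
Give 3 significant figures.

9.34e-24

Planck time: t_P = √(ℏG/c⁵) = 5.37e-44 s
atomic unit of time: τ_au = (4πε₀)²ℏ³/(m_e e⁴) = 2.40e-17 s
4.17e3 × 5.37e-44 / 2.40e-17 = 9.34e-24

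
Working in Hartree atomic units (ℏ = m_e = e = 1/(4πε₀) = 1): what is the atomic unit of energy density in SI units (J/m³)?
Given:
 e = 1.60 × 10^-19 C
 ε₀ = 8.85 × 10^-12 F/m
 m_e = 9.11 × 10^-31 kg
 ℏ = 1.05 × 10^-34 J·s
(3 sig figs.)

Dimensional analysis gives u_au = E_h/a₀³ = m_e⁴e¹⁰/((4πε₀)⁵ℏ⁸).
E_h = 4.38 × 10^-18 J
a₀ = 5.26 × 10^-11 m
E_h/a₀³ = 3.01 × 10^13 J/m³

3.01 × 10^13 J/m³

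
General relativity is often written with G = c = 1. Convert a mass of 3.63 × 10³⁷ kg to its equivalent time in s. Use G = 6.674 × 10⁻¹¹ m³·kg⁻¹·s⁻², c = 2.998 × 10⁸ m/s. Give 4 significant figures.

89.91 s

Mass → time via G/c³.
3.63 × 10³⁷ kg × (G/c³) = 89.91 s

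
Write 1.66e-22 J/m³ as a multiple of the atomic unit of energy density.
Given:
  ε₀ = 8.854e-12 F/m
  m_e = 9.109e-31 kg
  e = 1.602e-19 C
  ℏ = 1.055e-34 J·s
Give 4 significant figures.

5.667e-36

atomic unit of energy density: u_au = E_h/a₀³ = m_e⁴e¹⁰/((4πε₀)⁵ℏ⁸) = 2.929e13 J/m³.
1.66e-22 / 2.929e13 = 5.667e-36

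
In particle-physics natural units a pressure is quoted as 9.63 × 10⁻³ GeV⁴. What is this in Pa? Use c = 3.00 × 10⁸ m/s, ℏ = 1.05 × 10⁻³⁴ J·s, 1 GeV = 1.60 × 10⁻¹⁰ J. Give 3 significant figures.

Pressure is [E]/[L]³ = [E]⁴/(ℏc)³.
1 GeV⁴ → 1/(ℏc)³ × (1 GeV in J)⁴ = 2.10 × 10³⁷ Pa.
Result: 9.63 × 10⁻³ × 2.10 × 10³⁷ = 2.02 × 10³⁵ Pa.

2.02 × 10³⁵ Pa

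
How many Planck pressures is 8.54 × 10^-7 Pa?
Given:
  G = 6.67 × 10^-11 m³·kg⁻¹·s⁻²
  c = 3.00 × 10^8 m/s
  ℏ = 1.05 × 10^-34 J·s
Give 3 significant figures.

1.82 × 10^-120

Planck pressure: p_P = c⁷/(ℏG²) = 4.68 × 10^113 Pa.
8.54 × 10^-7 / 4.68 × 10^113 = 1.82 × 10^-120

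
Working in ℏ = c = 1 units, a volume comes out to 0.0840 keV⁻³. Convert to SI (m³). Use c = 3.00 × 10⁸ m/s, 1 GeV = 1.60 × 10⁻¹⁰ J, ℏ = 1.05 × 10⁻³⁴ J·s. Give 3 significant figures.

6.41 × 10⁻³¹ m³

Volume is [L]³ = [E]⁻³·(ℏc)³.
1 GeV⁻³ → (ℏc)³ × (1 GeV in J)⁻³ = 7.63 × 10⁻⁴⁸ m³.
Convert the energy scale: 0.0840 keV⁻³ = 8.40 × 10¹⁶ GeV⁻³.
Result: 8.40 × 10¹⁶ × 7.63 × 10⁻⁴⁸ = 6.41 × 10⁻³¹ m³.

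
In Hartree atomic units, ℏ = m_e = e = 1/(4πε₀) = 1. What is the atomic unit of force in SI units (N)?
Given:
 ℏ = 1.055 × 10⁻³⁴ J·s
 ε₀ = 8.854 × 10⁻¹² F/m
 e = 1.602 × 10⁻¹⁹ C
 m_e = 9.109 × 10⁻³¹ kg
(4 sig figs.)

8.220 × 10⁻⁸ N

Dimensional analysis gives F_au = E_h/a₀ = m_e²e⁶/((4πε₀)³ℏ⁴).
E_h = 4.354 × 10⁻¹⁸ J
a₀ = 5.297 × 10⁻¹¹ m
E_h/a₀ = 8.220 × 10⁻⁸ N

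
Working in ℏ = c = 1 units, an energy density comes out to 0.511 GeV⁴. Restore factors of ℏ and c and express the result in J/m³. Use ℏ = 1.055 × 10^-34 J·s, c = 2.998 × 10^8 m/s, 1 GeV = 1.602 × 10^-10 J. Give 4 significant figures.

1.064 × 10^37 J/m³

[E]/[L]³ = [E]⁴/(ℏc)³; restore (ℏc)⁻³.
1 GeV⁴ → 1/(ℏc)³ × (1 GeV in J)⁴ = 2.082 × 10^37 J/m³.
Result: 0.511 × 2.082 × 10^37 = 1.064 × 10^37 J/m³.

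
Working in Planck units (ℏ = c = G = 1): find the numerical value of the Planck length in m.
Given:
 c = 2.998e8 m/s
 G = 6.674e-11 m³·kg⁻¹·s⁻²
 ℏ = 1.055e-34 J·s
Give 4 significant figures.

From ℏ = c = G = 1 the length scale is ℓ_P = √(ℏG/c³).
  = √(2.613e-70)
  = 1.616e-35 m

1.616e-35 m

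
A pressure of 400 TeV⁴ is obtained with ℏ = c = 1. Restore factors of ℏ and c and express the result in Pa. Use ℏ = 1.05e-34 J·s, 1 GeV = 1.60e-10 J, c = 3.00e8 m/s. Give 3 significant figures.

Pressure is [E]/[L]³ = [E]⁴/(ℏc)³.
1 GeV⁴ → 1/(ℏc)³ × (1 GeV in J)⁴ = 2.10e37 Pa.
Convert the energy scale: 400 TeV⁴ = 4.00e14 GeV⁴.
Result: 4.00e14 × 2.10e37 = 8.39e51 Pa.

8.39e51 Pa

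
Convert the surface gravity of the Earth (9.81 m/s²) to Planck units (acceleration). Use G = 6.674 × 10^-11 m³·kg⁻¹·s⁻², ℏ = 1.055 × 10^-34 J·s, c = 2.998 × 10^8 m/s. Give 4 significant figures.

Planck acceleration: a_P = √(c⁷/(ℏG)) = 5.560 × 10^51 m/s².
9.81 / 5.560 × 10^51 = 1.764 × 10^-51

1.764 × 10^-51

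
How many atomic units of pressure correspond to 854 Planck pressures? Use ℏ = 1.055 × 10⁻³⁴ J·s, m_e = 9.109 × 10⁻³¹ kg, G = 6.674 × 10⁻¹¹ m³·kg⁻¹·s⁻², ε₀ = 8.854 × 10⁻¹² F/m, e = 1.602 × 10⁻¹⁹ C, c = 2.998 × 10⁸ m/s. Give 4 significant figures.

Planck pressure: p_P = c⁷/(ℏG²) = 4.632 × 10¹¹³ Pa
atomic unit of pressure: P_au = E_h/a₀³ = m_e⁴e¹⁰/((4πε₀)⁵ℏ⁸) = 2.929 × 10¹³ Pa
854 × 4.632 × 10¹¹³ / 2.929 × 10¹³ = 1.351 × 10¹⁰³

1.351 × 10¹⁰³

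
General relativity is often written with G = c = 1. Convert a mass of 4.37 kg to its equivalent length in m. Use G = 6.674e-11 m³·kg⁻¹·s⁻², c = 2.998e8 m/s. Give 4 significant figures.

In G = c = 1 units mass has dimensions of length; the conversion factor is G/c².
4.37 kg × (G/c²) = 3.245e-27 m

3.245e-27 m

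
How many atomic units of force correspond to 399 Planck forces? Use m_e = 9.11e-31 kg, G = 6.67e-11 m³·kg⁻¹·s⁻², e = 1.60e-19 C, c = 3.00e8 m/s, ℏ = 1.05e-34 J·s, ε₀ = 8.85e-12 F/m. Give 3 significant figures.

5.82e53

Planck force: F_P = c⁴/G = 1.21e44 N
atomic unit of force: F_au = E_h/a₀ = m_e²e⁶/((4πε₀)³ℏ⁴) = 8.33e-8 N
399 × 1.21e44 / 8.33e-8 = 5.82e53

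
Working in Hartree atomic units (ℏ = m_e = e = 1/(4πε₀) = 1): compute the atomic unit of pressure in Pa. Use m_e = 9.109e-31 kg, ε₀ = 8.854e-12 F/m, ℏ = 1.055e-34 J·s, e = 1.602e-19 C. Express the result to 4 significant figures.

2.929e13 Pa

From ℏ = m_e = e = 1/(4πε₀) = 1 the pressure scale is P_au = E_h/a₀³ = m_e⁴e¹⁰/((4πε₀)⁵ℏ⁸).
E_h = 4.354e-18 J
a₀ = 5.297e-11 m
E_h/a₀³ = 2.929e13 Pa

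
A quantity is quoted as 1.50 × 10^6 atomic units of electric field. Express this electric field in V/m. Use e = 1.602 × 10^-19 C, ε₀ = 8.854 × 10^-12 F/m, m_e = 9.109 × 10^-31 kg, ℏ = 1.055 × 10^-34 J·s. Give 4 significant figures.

One atomic unit of electric field: E_au = E_h/(e a₀) = m_e²e⁵/((4πε₀)³ℏ⁴) = 5.131 × 10^11 V/m.
1.50 × 10^6 × 5.131 × 10^11 V/m = 7.696 × 10^17 V/m

7.696 × 10^17 V/m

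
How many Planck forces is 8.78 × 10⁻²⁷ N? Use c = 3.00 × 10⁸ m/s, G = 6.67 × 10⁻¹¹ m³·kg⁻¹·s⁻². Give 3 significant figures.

7.23 × 10⁻⁷¹

Planck force: F_P = c⁴/G = 1.21 × 10⁴⁴ N.
8.78 × 10⁻²⁷ / 1.21 × 10⁴⁴ = 7.23 × 10⁻⁷¹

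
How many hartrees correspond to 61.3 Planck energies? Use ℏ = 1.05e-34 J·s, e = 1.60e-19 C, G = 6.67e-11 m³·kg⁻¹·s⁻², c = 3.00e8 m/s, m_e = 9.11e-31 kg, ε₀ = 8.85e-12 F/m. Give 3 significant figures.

2.74e28

Planck energy: E_P = √(ℏc⁵/G) = 1.96e9 J
hartree: E_h = m_e e⁴/(4πε₀ℏ)² = 4.38e-18 J
61.3 × 1.96e9 / 4.38e-18 = 2.74e28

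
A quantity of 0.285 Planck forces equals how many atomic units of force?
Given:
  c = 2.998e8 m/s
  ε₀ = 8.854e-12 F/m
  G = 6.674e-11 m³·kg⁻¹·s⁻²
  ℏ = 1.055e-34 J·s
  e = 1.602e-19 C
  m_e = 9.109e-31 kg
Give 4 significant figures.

Planck force: F_P = c⁴/G = 1.210e44 N
atomic unit of force: F_au = E_h/a₀ = m_e²e⁶/((4πε₀)³ℏ⁴) = 8.220e-8 N
0.285 × 1.210e44 / 8.220e-8 = 4.197e50

4.197e50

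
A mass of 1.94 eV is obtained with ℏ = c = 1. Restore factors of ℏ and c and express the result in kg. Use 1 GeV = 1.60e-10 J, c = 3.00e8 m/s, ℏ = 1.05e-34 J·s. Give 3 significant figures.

Mass is [E]/c²; divide by c².
1 GeV → 1/c² × (1 GeV in J) = 1.78e-27 kg.
Convert the energy scale: 1.94 eV = 1.94e-9 GeV.
Result: 1.94e-9 × 1.78e-27 = 3.45e-36 kg.

3.45e-36 kg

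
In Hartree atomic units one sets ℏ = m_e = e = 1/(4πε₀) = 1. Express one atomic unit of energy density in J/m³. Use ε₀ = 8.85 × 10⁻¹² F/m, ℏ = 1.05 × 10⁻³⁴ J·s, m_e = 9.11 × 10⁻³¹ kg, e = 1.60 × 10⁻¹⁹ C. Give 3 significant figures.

3.01 × 10¹³ J/m³

u_au = E_h/a₀³ = m_e⁴e¹⁰/((4πε₀)⁵ℏ⁸)
E_h = 4.38 × 10⁻¹⁸ J
a₀ = 5.26 × 10⁻¹¹ m
E_h/a₀³ = 3.01 × 10¹³ J/m³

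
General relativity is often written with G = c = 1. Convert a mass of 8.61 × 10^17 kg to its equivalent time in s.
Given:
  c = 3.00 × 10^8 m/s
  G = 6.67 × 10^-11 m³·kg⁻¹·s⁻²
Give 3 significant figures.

Mass → time via G/c³.
8.61 × 10^17 kg × (G/c³) = 2.13 × 10^-18 s

2.13 × 10^-18 s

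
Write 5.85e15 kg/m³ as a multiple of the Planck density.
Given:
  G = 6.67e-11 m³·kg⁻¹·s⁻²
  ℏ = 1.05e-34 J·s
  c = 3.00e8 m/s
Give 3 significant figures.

1.12e-81

Planck density: ρ_P = c⁵/(ℏG²) = 5.20e96 kg/m³.
5.85e15 / 5.20e96 = 1.12e-81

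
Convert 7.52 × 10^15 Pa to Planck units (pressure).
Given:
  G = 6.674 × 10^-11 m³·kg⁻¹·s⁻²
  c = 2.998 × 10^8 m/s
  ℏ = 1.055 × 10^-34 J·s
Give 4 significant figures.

Planck pressure: p_P = c⁷/(ℏG²) = 4.632 × 10^113 Pa.
7.52 × 10^15 / 4.632 × 10^113 = 1.623 × 10^-98

1.623 × 10^-98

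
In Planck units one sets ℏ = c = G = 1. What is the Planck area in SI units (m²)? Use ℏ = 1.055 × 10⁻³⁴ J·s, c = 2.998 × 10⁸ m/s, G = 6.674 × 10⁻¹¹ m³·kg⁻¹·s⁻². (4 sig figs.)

2.613 × 10⁻⁷⁰ m²

A_P = ℏG/c³
  = 7.041 × 10⁻⁴⁵ / 2.695 × 10²⁵
  = 2.613 × 10⁻⁷⁰ m²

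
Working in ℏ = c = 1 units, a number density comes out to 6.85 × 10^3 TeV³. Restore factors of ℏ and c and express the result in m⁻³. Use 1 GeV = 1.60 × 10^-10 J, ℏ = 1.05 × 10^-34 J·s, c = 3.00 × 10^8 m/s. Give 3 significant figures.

8.98 × 10^59 m⁻³

Number density is [L]⁻³ = [E]³/(ℏc)³.
1 GeV³ → 1/(ℏc)³ × (1 GeV in J)³ = 1.31 × 10^47 m⁻³.
Convert the energy scale: 6.85 × 10^3 TeV³ = 6.85 × 10^12 GeV³.
Result: 6.85 × 10^12 × 1.31 × 10^47 = 8.98 × 10^59 m⁻³.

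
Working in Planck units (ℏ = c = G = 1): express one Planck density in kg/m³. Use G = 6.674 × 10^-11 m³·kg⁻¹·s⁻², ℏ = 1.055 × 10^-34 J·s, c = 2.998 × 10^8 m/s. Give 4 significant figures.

5.154 × 10^96 kg/m³

From ℏ = c = G = 1 the density scale is ρ_P = c⁵/(ℏG²).
  = 2.422 × 10^42 / 4.699 × 10^-55
  = 5.154 × 10^96 kg/m³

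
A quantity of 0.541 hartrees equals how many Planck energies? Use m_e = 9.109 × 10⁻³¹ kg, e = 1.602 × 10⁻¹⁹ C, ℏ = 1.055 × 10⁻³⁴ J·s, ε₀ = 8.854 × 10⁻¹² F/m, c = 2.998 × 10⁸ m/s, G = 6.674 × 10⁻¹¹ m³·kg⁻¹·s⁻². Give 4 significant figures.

hartree: E_h = m_e e⁴/(4πε₀ℏ)² = 4.354 × 10⁻¹⁸ J
Planck energy: E_P = √(ℏc⁵/G) = 1.957 × 10⁹ J
0.541 × 4.354 × 10⁻¹⁸ / 1.957 × 10⁹ = 1.204 × 10⁻²⁷

1.204 × 10⁻²⁷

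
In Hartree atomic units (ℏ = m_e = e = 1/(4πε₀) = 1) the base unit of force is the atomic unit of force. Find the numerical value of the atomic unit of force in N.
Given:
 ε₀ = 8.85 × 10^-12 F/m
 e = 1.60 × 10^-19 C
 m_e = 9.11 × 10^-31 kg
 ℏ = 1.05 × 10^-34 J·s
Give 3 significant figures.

F_au = E_h/a₀ = m_e²e⁶/((4πε₀)³ℏ⁴)
E_h = 4.38 × 10^-18 J
a₀ = 5.26 × 10^-11 m
E_h/a₀ = 8.33 × 10^-8 N

8.33 × 10^-8 N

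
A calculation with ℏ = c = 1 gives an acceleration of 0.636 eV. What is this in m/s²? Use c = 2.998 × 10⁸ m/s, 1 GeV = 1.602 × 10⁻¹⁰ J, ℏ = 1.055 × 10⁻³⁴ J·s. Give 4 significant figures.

Acceleration is [L]/[T]² = c·[E]/ℏ.
1 GeV → c/ℏ × (1 GeV in J) = 4.552 × 10³² m/s².
Convert the energy scale: 0.636 eV = 6.36 × 10⁻¹⁰ GeV.
Result: 6.36 × 10⁻¹⁰ × 4.552 × 10³² = 2.895 × 10²³ m/s².

2.895 × 10²³ m/s²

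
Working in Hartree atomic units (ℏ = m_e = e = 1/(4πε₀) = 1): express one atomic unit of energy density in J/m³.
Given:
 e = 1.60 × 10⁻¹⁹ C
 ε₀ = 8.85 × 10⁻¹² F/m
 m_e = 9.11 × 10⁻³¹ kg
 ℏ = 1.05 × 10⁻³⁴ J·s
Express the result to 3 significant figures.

3.01 × 10¹³ J/m³

Dimensional analysis gives u_au = E_h/a₀³ = m_e⁴e¹⁰/((4πε₀)⁵ℏ⁸).
E_h = 4.38 × 10⁻¹⁸ J
a₀ = 5.26 × 10⁻¹¹ m
E_h/a₀³ = 3.01 × 10¹³ J/m³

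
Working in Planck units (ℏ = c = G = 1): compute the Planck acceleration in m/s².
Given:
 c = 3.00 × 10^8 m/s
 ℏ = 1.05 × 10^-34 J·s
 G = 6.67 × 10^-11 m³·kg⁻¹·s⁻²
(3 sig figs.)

Dimensional analysis gives a_P = √(c⁷/(ℏG)).
  = √(3.12 × 10^103)
  = 5.59 × 10^51 m/s²

5.59 × 10^51 m/s²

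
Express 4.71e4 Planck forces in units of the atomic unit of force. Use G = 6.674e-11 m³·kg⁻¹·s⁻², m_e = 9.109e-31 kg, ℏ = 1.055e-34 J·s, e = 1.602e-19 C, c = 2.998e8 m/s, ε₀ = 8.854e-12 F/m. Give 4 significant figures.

Planck force: F_P = c⁴/G = 1.210e44 N
atomic unit of force: F_au = E_h/a₀ = m_e²e⁶/((4πε₀)³ℏ⁴) = 8.220e-8 N
4.71e4 × 1.210e44 / 8.220e-8 = 6.936e55

6.936e55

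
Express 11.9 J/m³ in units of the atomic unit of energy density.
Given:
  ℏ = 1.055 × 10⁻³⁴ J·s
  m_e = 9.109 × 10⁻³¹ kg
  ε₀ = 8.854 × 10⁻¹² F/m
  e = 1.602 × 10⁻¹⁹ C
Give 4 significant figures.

4.063 × 10⁻¹³

atomic unit of energy density: u_au = E_h/a₀³ = m_e⁴e¹⁰/((4πε₀)⁵ℏ⁸) = 2.929 × 10¹³ J/m³.
11.9 / 2.929 × 10¹³ = 4.063 × 10⁻¹³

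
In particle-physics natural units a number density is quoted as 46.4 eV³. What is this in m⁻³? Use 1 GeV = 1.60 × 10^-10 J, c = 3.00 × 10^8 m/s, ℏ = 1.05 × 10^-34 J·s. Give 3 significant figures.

6.08 × 10^21 m⁻³

Number density is [L]⁻³ = [E]³/(ℏc)³.
1 GeV³ → 1/(ℏc)³ × (1 GeV in J)³ = 1.31 × 10^47 m⁻³.
Convert the energy scale: 46.4 eV³ = 4.64 × 10^-26 GeV³.
Result: 4.64 × 10^-26 × 1.31 × 10^47 = 6.08 × 10^21 m⁻³.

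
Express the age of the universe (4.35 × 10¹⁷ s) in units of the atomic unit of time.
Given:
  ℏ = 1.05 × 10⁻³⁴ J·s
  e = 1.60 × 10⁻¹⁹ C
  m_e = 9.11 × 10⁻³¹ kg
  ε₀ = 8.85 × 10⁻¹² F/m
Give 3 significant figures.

1.81 × 10³⁴

atomic unit of time: τ_au = (4πε₀)²ℏ³/(m_e e⁴) = 2.40 × 10⁻¹⁷ s.
4.35 × 10¹⁷ / 2.40 × 10⁻¹⁷ = 1.81 × 10³⁴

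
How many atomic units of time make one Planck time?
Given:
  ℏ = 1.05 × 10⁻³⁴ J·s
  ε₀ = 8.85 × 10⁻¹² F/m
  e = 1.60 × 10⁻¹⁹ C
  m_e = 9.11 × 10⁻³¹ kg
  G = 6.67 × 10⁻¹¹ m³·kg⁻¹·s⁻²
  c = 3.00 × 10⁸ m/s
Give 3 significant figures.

2.24 × 10⁻²⁷

Planck time: t_P = √(ℏG/c⁵) = 5.37 × 10⁻⁴⁴ s
atomic unit of time: τ_au = (4πε₀)²ℏ³/(m_e e⁴) = 2.40 × 10⁻¹⁷ s
ratio = 5.37 × 10⁻⁴⁴ / 2.40 × 10⁻¹⁷ = 2.24 × 10⁻²⁷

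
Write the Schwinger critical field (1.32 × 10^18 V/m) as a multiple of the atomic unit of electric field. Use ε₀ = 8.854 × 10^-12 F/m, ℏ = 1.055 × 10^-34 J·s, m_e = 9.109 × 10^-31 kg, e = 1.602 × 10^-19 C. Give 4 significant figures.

atomic unit of electric field: E_au = E_h/(e a₀) = m_e²e⁵/((4πε₀)³ℏ⁴) = 5.131 × 10^11 V/m.
1.32 × 10^18 / 5.131 × 10^11 = 2.573 × 10^6

2.573 × 10^6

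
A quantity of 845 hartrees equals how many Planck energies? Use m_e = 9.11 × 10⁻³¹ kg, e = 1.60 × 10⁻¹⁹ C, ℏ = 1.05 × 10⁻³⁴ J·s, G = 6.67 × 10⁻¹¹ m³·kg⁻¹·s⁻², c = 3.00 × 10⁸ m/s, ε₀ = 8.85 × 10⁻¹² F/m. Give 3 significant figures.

hartree: E_h = m_e e⁴/(4πε₀ℏ)² = 4.38 × 10⁻¹⁸ J
Planck energy: E_P = √(ℏc⁵/G) = 1.96 × 10⁹ J
845 × 4.38 × 10⁻¹⁸ / 1.96 × 10⁹ = 1.89 × 10⁻²⁴

1.89 × 10⁻²⁴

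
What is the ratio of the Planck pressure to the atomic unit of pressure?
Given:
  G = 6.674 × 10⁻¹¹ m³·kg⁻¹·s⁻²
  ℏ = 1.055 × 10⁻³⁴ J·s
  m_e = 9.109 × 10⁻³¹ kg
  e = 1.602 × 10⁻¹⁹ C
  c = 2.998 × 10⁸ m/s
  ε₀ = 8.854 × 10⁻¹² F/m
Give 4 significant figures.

1.581 × 10¹⁰⁰

Planck pressure: p_P = c⁷/(ℏG²) = 4.632 × 10¹¹³ Pa
atomic unit of pressure: P_au = E_h/a₀³ = m_e⁴e¹⁰/((4πε₀)⁵ℏ⁸) = 2.929 × 10¹³ Pa
ratio = 4.632 × 10¹¹³ / 2.929 × 10¹³ = 1.581 × 10¹⁰⁰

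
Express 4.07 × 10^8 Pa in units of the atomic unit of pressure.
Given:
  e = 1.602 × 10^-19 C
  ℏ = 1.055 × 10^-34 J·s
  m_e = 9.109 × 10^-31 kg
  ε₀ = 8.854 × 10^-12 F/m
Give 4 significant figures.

atomic unit of pressure: P_au = E_h/a₀³ = m_e⁴e¹⁰/((4πε₀)⁵ℏ⁸) = 2.929 × 10^13 Pa.
4.07 × 10^8 / 2.929 × 10^13 = 1.389 × 10^-5

1.389 × 10^-5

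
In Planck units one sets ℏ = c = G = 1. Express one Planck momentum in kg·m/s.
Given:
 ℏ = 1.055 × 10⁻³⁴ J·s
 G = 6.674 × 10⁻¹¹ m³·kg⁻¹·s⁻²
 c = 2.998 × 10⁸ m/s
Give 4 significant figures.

6.527 kg·m/s

p_P = √(ℏc³/G)
  = √(42.60)
  = 6.527 kg·m/s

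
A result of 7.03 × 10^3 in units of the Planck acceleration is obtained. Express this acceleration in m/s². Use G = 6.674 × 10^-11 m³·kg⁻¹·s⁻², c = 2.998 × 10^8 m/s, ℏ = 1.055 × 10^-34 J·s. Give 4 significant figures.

One Planck acceleration: a_P = √(c⁷/(ℏG)) = 5.560 × 10^51 m/s².
7.03 × 10^3 × 5.560 × 10^51 m/s² = 3.909 × 10^55 m/s²

3.909 × 10^55 m/s²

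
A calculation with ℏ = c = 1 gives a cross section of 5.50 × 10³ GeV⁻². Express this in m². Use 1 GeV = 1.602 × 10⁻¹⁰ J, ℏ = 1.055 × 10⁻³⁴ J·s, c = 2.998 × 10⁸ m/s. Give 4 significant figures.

Area is [L]² = [E]⁻²·(ℏc)²; restore (ℏc)².
1 GeV⁻² → (ℏc)² × (1 GeV in J)⁻² = 3.898 × 10⁻³² m².
Result: 5.50 × 10³ × 3.898 × 10⁻³² = 2.144 × 10⁻²⁸ m².

2.144 × 10⁻²⁸ m²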